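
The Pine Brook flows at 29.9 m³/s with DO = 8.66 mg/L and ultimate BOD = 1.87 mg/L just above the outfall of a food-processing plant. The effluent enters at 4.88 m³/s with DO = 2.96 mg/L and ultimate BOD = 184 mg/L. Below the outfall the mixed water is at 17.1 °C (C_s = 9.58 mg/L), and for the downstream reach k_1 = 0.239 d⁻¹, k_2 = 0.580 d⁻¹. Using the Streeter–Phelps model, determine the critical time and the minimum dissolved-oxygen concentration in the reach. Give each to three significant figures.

Mixed DO = (29.9×8.66 + 4.88×2.96)/(29.9+4.88) = 273.4/34.78 = 7.860 mg/L.
Mixed L₀ = (29.9×1.87 + 4.88×184)/(34.78) = 953.8/34.78 = 27.42 mg/L.
Initial deficit D₀ = C_s − DO₀ = 9.58 − 7.860 = 1.720 mg/L.
t_c = (1/0.3410) ln[(0.580/0.239)(1 − 1.720×0.3410/(0.239×27.42))] = 2.933 × ln(2.210) = 2.325 d.
D_c = (0.239/0.580) × 27.42 × e^(−0.239×2.325) = 0.4121 × 27.42 × 0.5737 = 6.483 mg/L.
Minimum DO = 9.58 − 6.483 = 3.097 mg/L.

t_c ≈ 2.33 d; minimum DO ≈ 3.10 mg/L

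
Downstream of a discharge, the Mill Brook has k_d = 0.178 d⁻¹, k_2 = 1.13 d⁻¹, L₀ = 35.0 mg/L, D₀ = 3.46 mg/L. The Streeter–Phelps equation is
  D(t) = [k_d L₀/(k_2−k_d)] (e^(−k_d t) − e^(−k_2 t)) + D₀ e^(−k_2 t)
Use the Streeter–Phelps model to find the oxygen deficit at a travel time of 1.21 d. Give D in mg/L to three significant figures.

k_d L₀/(k_2−k_d) = 0.178×35.0/(1.13−0.178) = 6.230/0.9520 = 6.544 mg/L.
e^(−k_d t) = e^(−0.178×1.210) = 0.8062; e^(−k_2 t) = e^(−1.13×1.210) = 0.2548.
D = 6.544 × (0.8062 − 0.2548) + 3.46 × 0.2548 = 3.609 + 0.8816 = 4.490 mg/L.

D ≈ 4.49 mg/L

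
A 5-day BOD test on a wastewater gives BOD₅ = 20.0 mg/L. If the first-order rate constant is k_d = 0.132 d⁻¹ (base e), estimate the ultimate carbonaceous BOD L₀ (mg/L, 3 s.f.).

BOD₅ = L₀(1 − e^(−5k_d)) ⇒ L₀ = BOD₅ / (1 − e^(−5×0.132))
= 20.0 / (1 − 0.5169) = 20.0 / 0.4831 = 41.40 mg/L.

L₀ ≈ 41.4 mg/L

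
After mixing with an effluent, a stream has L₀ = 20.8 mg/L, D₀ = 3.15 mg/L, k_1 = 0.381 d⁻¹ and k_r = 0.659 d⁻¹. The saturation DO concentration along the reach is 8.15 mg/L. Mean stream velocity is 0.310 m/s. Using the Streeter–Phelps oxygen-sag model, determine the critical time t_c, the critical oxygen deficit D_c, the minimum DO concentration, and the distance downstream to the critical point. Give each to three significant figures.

t_c ≈ 1.55 d; D_c ≈ 6.66 mg/L; min DO ≈ 1.49 mg/L; x_c ≈ 41.5 km

t_c = [1/(k_r−k_1)] ln[(k_r/k_1)(1 − D₀(k_r−k_1)/(k_1 L₀))]
= [1/(0.659−0.381)] ln[(0.659/0.381)(1 − 3.15×0.2780/(0.381×20.8))]
= (1/0.2780) ln[1.730 × 0.8895] = 3.597 × ln(1.539) = 3.597 × 0.4308 = 1.550 d.
L(t_c) = L₀ e^(−k_1 t_c) = 20.8 × 0.5541 = 11.52 mg/L, and at the critical point k_r D_c = k_1 L, so D_c = (0.381/0.659) × 11.52 = 6.663 mg/L.
Minimum DO = C_s − D_c = 8.15 − 6.663 = 1.487 mg/L.
x_c = v t_c = 0.310 m/s × 1.550 d × 86400 s/d = 41510 m ≈ 41.5 km.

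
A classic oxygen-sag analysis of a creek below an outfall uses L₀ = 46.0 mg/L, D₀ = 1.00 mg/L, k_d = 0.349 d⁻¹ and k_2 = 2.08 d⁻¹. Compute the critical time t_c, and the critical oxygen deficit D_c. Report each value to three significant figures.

At the critical point dD/dt = 0, so k_d L₀ e^(−k_d t) = k_2 D. Substituting D(t) from the Streeter–Phelps equation and solving for t gives
t_c = ln[(k_2/k_d)(1 − D₀(k_2−k_d)/(k_d L₀))] / (k_2−k_d).
Here k_2−k_d = 1.731 d⁻¹ and 1 − D₀(k_2−k_d)/(k_d L₀) = 1 − 1.00×1.731/(0.349×46.0) = 0.8922, so
t_c = ln(5.960 × 0.8922) / 1.731 = 1.671 / 1.731 = 0.9653 d.
D_c = (k_d/k_2) L₀ e^(−k_d t_c) = (0.349/2.08) × 46.0 × e^(−0.349×0.9653) = 0.1678 × 46.0 × 0.7140 = 5.511 mg/L.

t_c ≈ 0.965 d; D_c ≈ 5.51 mg/L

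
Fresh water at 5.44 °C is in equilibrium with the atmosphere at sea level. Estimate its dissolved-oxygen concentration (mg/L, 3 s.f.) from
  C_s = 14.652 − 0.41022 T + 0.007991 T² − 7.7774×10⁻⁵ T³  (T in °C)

C_s ≈ 12.6 mg/L

C_s = 14.652 − 0.41022×5.44 + 0.007991×5.44² − 7.7774×10⁻⁵×5.44³ = 12.64 mg/L.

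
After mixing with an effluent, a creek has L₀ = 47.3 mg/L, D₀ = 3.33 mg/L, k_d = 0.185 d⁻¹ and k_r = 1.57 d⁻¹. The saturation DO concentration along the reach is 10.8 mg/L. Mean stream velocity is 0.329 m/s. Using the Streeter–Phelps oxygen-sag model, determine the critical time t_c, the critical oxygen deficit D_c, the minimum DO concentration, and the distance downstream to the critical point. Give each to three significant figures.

t_c ≈ 1.00 d; D_c ≈ 4.63 mg/L; min DO ≈ 6.17 mg/L; x_c ≈ 28.5 km

t_c = [1/(k_r−k_d)] ln[(k_r/k_d)(1 − D₀(k_r−k_d)/(k_d L₀))]
= [1/(1.57−0.185)] ln[(1.57/0.185)(1 − 3.33×1.385/(0.185×47.3))]
= (1/1.385) ln[8.486 × 0.4729] = 0.7220 × ln(4.014) = 0.7220 × 1.390 = 1.003 d.
L(t_c) = L₀ e^(−k_d t_c) = 47.3 × 0.8306 = 39.29 mg/L, and at the critical point k_r D_c = k_d L, so D_c = (0.185/1.57) × 39.29 = 4.629 mg/L.
Minimum DO = C_s − D_c = 10.8 − 4.629 = 6.171 mg/L.
x_c = v t_c = 0.329 m/s × 1.003 d × 86400 s/d = 28520 m ≈ 28.5 km.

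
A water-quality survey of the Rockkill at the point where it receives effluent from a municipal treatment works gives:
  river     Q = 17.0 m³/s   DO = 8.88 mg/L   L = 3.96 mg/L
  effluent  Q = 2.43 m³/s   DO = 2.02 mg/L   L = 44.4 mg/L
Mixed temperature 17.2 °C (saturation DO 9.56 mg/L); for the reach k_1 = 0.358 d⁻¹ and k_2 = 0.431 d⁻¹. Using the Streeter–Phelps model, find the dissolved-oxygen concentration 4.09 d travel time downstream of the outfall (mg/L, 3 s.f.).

DO ≈ 6.66 mg/L

Mixed DO = (17.0×8.88 + 2.43×2.02)/(17.0+2.43) = 155.9/19.43 = 8.022 mg/L.
Mixed L₀ = (17.0×3.96 + 2.43×44.4)/(19.43) = 175.2/19.43 = 9.018 mg/L.
Initial deficit D₀ = C_s − DO₀ = 9.56 − 8.022 = 1.538 mg/L.
D(4.09) = [0.358×9.018/(0.431−0.358)](e^(−0.358×4.09) − e^(−0.431×4.09)) + 1.538 e^(−0.431×4.09)
= 44.22 × (0.2313 − 0.1716) + 1.538 × 0.1716 = 2.904 mg/L.
DO = 9.56 − 2.904 = 6.656 mg/L.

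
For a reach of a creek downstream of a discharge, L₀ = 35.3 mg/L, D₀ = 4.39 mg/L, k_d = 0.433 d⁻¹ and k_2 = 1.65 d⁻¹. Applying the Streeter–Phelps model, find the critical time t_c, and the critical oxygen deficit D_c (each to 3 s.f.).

t_c ≈ 0.746 d; D_c ≈ 6.71 mg/L

t_c = [1/(k_2−k_d)] ln[(k_2/k_d)(1 − D₀(k_2−k_d)/(k_d L₀))]
= [1/(1.65−0.433)] ln[(1.65/0.433)(1 − 4.39×1.217/(0.433×35.3))]
= (1/1.217) ln[3.811 × 0.6505] = 0.8217 × ln(2.479) = 0.8217 × 0.9077 = 0.7459 d.
D_c = (k_d/k_2) L₀ e^(−k_d t_c) = (0.433/1.65) × 35.3 × e^(−0.433×0.7459) = 0.2624 × 35.3 × 0.7240 = 6.707 mg/L.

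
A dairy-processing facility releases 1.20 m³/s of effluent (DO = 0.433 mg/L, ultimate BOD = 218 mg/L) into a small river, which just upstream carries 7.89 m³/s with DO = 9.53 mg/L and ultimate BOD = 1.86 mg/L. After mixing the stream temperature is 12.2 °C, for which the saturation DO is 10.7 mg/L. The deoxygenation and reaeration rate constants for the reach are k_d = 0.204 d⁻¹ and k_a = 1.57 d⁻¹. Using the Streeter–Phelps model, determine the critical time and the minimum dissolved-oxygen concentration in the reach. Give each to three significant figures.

Mixed DO = (7.89×9.53 + 1.20×0.433)/(7.89+1.20) = 75.71/9.090 = 8.329 mg/L.
Mixed L₀ = (7.89×1.86 + 1.20×218)/(9.090) = 276.3/9.090 = 30.39 mg/L.
Initial deficit D₀ = C_s − DO₀ = 10.7 − 8.329 = 2.371 mg/L.
t_c = (1/1.366) ln[(1.57/0.204)(1 − 2.371×1.366/(0.204×30.39))] = 0.7321 × ln(3.676) = 0.9530 d.
D_c = (0.204/1.57) × 30.39 × e^(−0.204×0.9530) = 0.1299 × 30.39 × 0.8233 = 3.251 mg/L.
Minimum DO = 10.7 − 3.251 = 7.449 mg/L.

t_c ≈ 0.953 d; minimum DO ≈ 7.45 mg/L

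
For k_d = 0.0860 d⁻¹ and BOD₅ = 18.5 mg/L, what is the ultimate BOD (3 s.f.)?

L₀ ≈ 52.9 mg/L

BOD₅ = L₀(1 − e^(−5k_d)) ⇒ L₀ = BOD₅ / (1 − e^(−5×0.0860))
= 18.5 / (1 − 0.6505) = 18.5 / 0.3495 = 52.93 mg/L.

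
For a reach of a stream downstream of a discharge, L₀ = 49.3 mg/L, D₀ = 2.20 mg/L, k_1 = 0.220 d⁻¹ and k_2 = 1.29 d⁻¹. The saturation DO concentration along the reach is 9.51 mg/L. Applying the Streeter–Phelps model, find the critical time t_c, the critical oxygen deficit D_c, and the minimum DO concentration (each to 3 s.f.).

t_c ≈ 1.42 d; D_c ≈ 6.15 mg/L; min DO ≈ 3.36 mg/L

t_c = [1/(k_2−k_1)] ln[(k_2/k_1)(1 − D₀(k_2−k_1)/(k_1 L₀))]
= [1/(1.29−0.220)] ln[(1.29/0.220)(1 − 2.20×1.070/(0.220×49.3))]
= (1/1.070) ln[5.864 × 0.7830] = 0.9346 × ln(4.591) = 0.9346 × 1.524 = 1.424 d.
D_c = (k_1/k_2) L₀ e^(−k_1 t_c) = (0.220/1.29) × 49.3 × e^(−0.220×1.424) = 0.1705 × 49.3 × 0.7310 = 6.146 mg/L.
Minimum DO = C_s − D_c = 9.51 − 6.146 = 3.364 mg/L.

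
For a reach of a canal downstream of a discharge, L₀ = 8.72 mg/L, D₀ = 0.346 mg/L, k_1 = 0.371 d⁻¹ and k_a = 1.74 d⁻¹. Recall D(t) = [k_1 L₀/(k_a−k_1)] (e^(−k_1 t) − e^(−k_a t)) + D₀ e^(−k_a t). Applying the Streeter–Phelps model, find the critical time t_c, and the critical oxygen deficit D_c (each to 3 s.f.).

t_c ≈ 1.01 d; D_c ≈ 1.28 mg/L

With k_a/k_1 = 4.690 and 1 − D₀(k_a−k_1)/(k_1 L₀) = 0.8536,
t_c = ln(4.690 × 0.8536) / (1.74 − 0.371) = ln(4.003) / 1.369 = 1.387/1.369 = 1.013 d.
D_c = (k_1/k_a) L₀ e^(−k_1 t_c) = (0.371/1.74) × 8.72 × e^(−0.371×1.013) = 0.2132 × 8.72 × 0.6867 = 1.277 mg/L.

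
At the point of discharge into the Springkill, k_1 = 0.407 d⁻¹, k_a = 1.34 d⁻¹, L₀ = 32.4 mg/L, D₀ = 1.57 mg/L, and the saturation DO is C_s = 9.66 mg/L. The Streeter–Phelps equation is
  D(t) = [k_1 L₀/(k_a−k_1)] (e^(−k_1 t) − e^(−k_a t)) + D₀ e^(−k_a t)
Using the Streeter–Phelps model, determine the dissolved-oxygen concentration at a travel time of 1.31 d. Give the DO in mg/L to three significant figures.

k_1 L₀/(k_a−k_1) = 0.407×32.4/(1.34−0.407) = 13.19/0.9330 = 14.13 mg/L.
e^(−k_1 t) = e^(−0.407×1.310) = 0.5867; e^(−k_a t) = e^(−1.34×1.310) = 0.1728.
D = 14.13 × (0.5867 − 0.1728) + 1.57 × 0.1728 = 5.850 + 0.2714 = 6.121 mg/L.
DO = C_s − D = 9.66 − 6.121 = 3.539 mg/L.

DO ≈ 3.54 mg/L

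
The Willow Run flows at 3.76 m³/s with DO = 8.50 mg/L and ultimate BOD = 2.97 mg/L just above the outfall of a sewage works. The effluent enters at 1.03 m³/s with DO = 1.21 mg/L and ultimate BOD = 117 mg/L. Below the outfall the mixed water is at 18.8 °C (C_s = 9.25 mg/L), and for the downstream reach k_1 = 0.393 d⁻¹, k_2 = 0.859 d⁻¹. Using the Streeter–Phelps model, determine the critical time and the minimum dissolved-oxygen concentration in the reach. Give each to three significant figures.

Mixed DO = (3.76×8.50 + 1.03×1.21)/(3.76+1.03) = 33.21/4.790 = 6.932 mg/L.
Mixed L₀ = (3.76×2.97 + 1.03×117)/(4.790) = 131.7/4.790 = 27.49 mg/L.
Initial deficit D₀ = C_s − DO₀ = 9.25 − 6.932 = 2.318 mg/L.
t_c = (1/0.4660) ln[(0.859/0.393)(1 − 2.318×0.4660/(0.393×27.49))] = 2.146 × ln(1.967) = 1.452 d.
D_c = (0.393/0.859) × 27.49 × e^(−0.393×1.452) = 0.4575 × 27.49 × 0.5652 = 7.108 mg/L.
Minimum DO = 9.25 − 7.108 = 2.142 mg/L.

t_c ≈ 1.45 d; minimum DO ≈ 2.14 mg/L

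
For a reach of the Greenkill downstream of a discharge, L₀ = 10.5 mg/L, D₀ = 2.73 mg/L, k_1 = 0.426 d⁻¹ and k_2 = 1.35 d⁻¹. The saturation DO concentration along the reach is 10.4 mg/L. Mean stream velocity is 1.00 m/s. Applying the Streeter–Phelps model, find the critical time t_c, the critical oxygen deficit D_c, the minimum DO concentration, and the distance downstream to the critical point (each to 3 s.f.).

At the critical point dD/dt = 0, so k_1 L₀ e^(−k_1 t) = k_2 D. Substituting D(t) from the Streeter–Phelps equation and solving for t gives
t_c = ln[(k_2/k_1)(1 − D₀(k_2−k_1)/(k_1 L₀))] / (k_2−k_1).
Here k_2−k_1 = 0.9240 d⁻¹ and 1 − D₀(k_2−k_1)/(k_1 L₀) = 1 − 2.73×0.9240/(0.426×10.5) = 0.4361, so
t_c = ln(3.169 × 0.4361) / 0.9240 = 0.3234 / 0.9240 = 0.3500 d.
L(t_c) = L₀ e^(−k_1 t_c) = 10.5 × 0.8615 = 9.045 mg/L, and at the critical point k_2 D_c = k_1 L, so D_c = (0.426/1.35) × 9.045 = 2.854 mg/L.
Minimum DO = C_s − D_c = 10.4 − 2.854 = 7.546 mg/L.
x_c = v t_c = 1.00 m/s × 0.3500 d × 86400 s/d = 30240 m ≈ 30.2 km.

t_c ≈ 0.350 d; D_c ≈ 2.85 mg/L; min DO ≈ 7.55 mg/L; x_c ≈ 30.2 km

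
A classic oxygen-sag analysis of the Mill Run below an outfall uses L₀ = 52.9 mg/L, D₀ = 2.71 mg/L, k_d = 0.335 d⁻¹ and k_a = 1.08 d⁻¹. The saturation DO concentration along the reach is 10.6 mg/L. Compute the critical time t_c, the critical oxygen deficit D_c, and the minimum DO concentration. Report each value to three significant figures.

t_c = [1/(k_a−k_d)] ln[(k_a/k_d)(1 − D₀(k_a−k_d)/(k_d L₀))]
= [1/(1.08−0.335)] ln[(1.08/0.335)(1 − 2.71×0.7450/(0.335×52.9))]
= (1/0.7450) ln[3.224 × 0.8861] = 1.342 × ln(2.857) = 1.342 × 1.050 = 1.409 d.
D_c = (k_d/k_a) L₀ e^(−k_d t_c) = (0.335/1.08) × 52.9 × e^(−0.335×1.409) = 0.3102 × 52.9 × 0.6238 = 10.24 mg/L.
Minimum DO = C_s − D_c = 10.6 − 10.24 = 0.3648 mg/L.

t_c ≈ 1.41 d; D_c ≈ 10.2 mg/L; min DO ≈ 0.365 mg/L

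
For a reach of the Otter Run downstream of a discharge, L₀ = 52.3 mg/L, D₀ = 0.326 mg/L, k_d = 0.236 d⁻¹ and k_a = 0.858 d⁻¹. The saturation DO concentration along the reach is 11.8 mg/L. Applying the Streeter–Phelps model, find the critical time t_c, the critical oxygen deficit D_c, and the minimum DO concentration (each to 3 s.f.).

At the critical point dD/dt = 0, so k_d L₀ e^(−k_d t) = k_a D. Substituting D(t) from the Streeter–Phelps equation and solving for t gives
t_c = ln[(k_a/k_d)(1 − D₀(k_a−k_d)/(k_d L₀))] / (k_a−k_d).
Here k_a−k_d = 0.6220 d⁻¹ and 1 − D₀(k_a−k_d)/(k_d L₀) = 1 − 0.326×0.6220/(0.236×52.3) = 0.9836, so
t_c = ln(3.636 × 0.9836) / 0.6220 = 1.274 / 0.6220 = 2.049 d.
D_c = (k_d/k_a) L₀ e^(−k_d t_c) = (0.236/0.858) × 52.3 × e^(−0.236×2.049) = 0.2751 × 52.3 × 0.6166 = 8.871 mg/L.
Minimum DO = C_s − D_c = 11.8 − 8.871 = 2.929 mg/L.

t_c ≈ 2.05 d; D_c ≈ 8.87 mg/L; min DO ≈ 2.93 mg/L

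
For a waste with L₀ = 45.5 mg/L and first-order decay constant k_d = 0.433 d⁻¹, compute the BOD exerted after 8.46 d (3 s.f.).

y_t = L₀(1 − e^(−k_d t)) = 45.5 × (1 − e^(−0.433×8.46))
= 45.5 × (1 − 0.02565) = 45.5 × 0.9743 = 44.33 mg/L.

y ≈ 44.3 mg/L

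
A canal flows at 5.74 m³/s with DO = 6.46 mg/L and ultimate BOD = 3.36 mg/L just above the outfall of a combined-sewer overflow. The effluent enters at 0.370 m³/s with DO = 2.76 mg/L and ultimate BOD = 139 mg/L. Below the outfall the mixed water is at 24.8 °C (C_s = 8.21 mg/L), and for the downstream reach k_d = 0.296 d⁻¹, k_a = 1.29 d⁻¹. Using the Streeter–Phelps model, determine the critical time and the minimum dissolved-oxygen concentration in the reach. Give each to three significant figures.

t_c ≈ 0.625 d; minimum DO ≈ 6.00 mg/L

Mixed DO = (5.74×6.46 + 0.370×2.76)/(5.74+0.370) = 38.10/6.110 = 6.236 mg/L.
Mixed L₀ = (5.74×3.36 + 0.370×139)/(6.110) = 70.72/6.110 = 11.57 mg/L.
Initial deficit D₀ = C_s − DO₀ = 8.21 − 6.236 = 1.974 mg/L.
t_c = (1/0.9940) ln[(1.29/0.296)(1 − 1.974×0.9940/(0.296×11.57))] = 1.006 × ln(1.862) = 0.6254 d.
D_c = (0.296/1.29) × 11.57 × e^(−0.296×0.6254) = 0.2295 × 11.57 × 0.8310 = 2.207 mg/L.
Minimum DO = 8.21 − 2.207 = 6.003 mg/L.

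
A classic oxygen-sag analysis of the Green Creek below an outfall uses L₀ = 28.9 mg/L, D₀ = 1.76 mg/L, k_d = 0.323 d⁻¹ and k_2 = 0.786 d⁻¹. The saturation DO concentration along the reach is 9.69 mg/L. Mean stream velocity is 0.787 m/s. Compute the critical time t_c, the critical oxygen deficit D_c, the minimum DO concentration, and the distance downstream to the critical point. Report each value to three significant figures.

t_c ≈ 1.72 d; D_c ≈ 6.81 mg/L; min DO ≈ 2.88 mg/L; x_c ≈ 117 km

With k_2/k_d = 2.433 and 1 − D₀(k_2−k_d)/(k_d L₀) = 0.9127,
t_c = ln(2.433 × 0.9127) / (0.786 − 0.323) = ln(2.221) / 0.4630 = 0.7980/0.4630 = 1.723 d.
D_c = (k_d/k_2) L₀ e^(−k_d t_c) = (0.323/0.786) × 28.9 × e^(−0.323×1.723) = 0.4109 × 28.9 × 0.5731 = 6.806 mg/L.
Minimum DO = C_s − D_c = 9.69 − 6.806 = 2.884 mg/L.
x_c = v t_c = 0.787 m/s × 1.723 d × 86400 s/d = 117200 m ≈ 117 km.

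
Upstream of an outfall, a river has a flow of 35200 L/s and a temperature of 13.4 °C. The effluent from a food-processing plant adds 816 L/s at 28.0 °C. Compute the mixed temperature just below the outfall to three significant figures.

13.7 °C

Flow-weighted mixing: C = (Q_r C_r + Q_w C_w)/(Q_r + Q_w)
= (35200×13.4 + 816×28.0)/(35200 + 816) = 494500/36020 = 13.73 °C.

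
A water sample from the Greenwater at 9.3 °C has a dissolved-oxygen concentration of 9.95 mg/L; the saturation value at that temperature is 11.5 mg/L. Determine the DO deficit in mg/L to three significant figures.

D ≈ 1.55 mg/L

D = C_s − C = 11.5 − 9.95 = 1.55 mg/L.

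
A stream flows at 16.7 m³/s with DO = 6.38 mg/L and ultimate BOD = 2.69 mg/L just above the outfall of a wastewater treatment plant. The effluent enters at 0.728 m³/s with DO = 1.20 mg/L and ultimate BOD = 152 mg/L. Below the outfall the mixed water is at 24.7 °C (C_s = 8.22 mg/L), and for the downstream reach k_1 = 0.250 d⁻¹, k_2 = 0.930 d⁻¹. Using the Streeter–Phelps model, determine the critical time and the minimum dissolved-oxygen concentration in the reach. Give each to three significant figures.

t_c ≈ 0.483 d; minimum DO ≈ 6.09 mg/L

Mixed DO = (16.7×6.38 + 0.728×1.20)/(16.7+0.728) = 107.4/17.43 = 6.164 mg/L.
Mixed L₀ = (16.7×2.69 + 0.728×152)/(17.43) = 155.6/17.43 = 8.927 mg/L.
Initial deficit D₀ = C_s − DO₀ = 8.22 − 6.164 = 2.056 mg/L.
t_c = (1/0.6800) ln[(0.930/0.250)(1 − 2.056×0.6800/(0.250×8.927))] = 1.471 × ln(1.389) = 0.4834 d.
D_c = (0.250/0.930) × 8.927 × e^(−0.250×0.4834) = 0.2688 × 8.927 × 0.8862 = 2.127 mg/L.
Minimum DO = 8.22 − 2.127 = 6.093 mg/L.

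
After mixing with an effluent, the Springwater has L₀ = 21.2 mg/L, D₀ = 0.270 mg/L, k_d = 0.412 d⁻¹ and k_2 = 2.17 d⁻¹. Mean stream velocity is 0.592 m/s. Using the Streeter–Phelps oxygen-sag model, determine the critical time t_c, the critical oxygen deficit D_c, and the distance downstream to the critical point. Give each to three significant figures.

t_c ≈ 0.913 d; D_c ≈ 2.76 mg/L; x_c ≈ 46.7 km

t_c = [1/(k_2−k_d)] ln[(k_2/k_d)(1 − D₀(k_2−k_d)/(k_d L₀))]
= [1/(2.17−0.412)] ln[(2.17/0.412)(1 − 0.270×1.758/(0.412×21.2))]
= (1/1.758) ln[5.267 × 0.9457] = 0.5688 × ln(4.981) = 0.5688 × 1.606 = 0.9133 d.
L(t_c) = L₀ e^(−k_d t_c) = 21.2 × 0.6864 = 14.55 mg/L, and at the critical point k_2 D_c = k_d L, so D_c = (0.412/2.17) × 14.55 = 2.763 mg/L.
x_c = v t_c = 0.592 m/s × 0.9133 d × 86400 s/d = 46710 m ≈ 46.7 km.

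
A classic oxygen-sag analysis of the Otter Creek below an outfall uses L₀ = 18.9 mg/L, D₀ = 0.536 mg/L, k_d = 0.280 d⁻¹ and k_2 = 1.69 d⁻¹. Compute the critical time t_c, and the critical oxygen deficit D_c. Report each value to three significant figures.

t_c ≈ 1.17 d; D_c ≈ 2.26 mg/L

t_c = [1/(k_2−k_d)] ln[(k_2/k_d)(1 − D₀(k_2−k_d)/(k_d L₀))]
= [1/(1.69−0.280)] ln[(1.69/0.280)(1 − 0.536×1.410/(0.280×18.9))]
= (1/1.410) ln[6.036 × 0.8572] = 0.7092 × ln(5.174) = 0.7092 × 1.644 = 1.166 d.
L(t_c) = L₀ e^(−k_d t_c) = 18.9 × 0.7215 = 13.64 mg/L, and at the critical point k_2 D_c = k_d L, so D_c = (0.280/1.69) × 13.64 = 2.259 mg/L.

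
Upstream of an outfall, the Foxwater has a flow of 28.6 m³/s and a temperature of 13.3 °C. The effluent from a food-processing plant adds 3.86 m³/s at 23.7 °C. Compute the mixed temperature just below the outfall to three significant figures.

Flow-weighted mixing: C = (Q_r C_r + Q_w C_w)/(Q_r + Q_w)
= (28.6×13.3 + 3.86×23.7)/(28.6 + 3.86) = 471.9/32.46 = 14.54 °C.

14.5 °C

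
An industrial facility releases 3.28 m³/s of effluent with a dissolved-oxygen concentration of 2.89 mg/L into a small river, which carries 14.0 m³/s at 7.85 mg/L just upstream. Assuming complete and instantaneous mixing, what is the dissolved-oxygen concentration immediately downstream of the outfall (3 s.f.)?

6.91 mg/L

Flow-weighted mixing: C = (Q_r C_r + Q_w C_w)/(Q_r + Q_w)
= (14.0×7.85 + 3.28×2.89)/(14.0 + 3.28) = 119.4/17.28 = 6.909 mg/L.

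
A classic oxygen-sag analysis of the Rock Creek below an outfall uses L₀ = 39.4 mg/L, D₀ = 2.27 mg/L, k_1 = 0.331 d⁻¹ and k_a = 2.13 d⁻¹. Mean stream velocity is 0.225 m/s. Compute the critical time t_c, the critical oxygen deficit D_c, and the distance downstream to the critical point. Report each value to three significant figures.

t_c ≈ 0.826 d; D_c ≈ 4.66 mg/L; x_c ≈ 16.1 km

With k_a/k_1 = 6.435 and 1 − D₀(k_a−k_1)/(k_1 L₀) = 0.6869,
t_c = ln(6.435 × 0.6869) / (2.13 − 0.331) = ln(4.420) / 1.799 = 1.486/1.799 = 0.8261 d.
L(t_c) = L₀ e^(−k_1 t_c) = 39.4 × 0.7608 = 29.97 mg/L, and at the critical point k_a D_c = k_1 L, so D_c = (0.331/2.13) × 29.97 = 4.658 mg/L.
x_c = v t_c = 0.225 m/s × 0.8261 d × 86400 s/d = 16060 m ≈ 16.1 km.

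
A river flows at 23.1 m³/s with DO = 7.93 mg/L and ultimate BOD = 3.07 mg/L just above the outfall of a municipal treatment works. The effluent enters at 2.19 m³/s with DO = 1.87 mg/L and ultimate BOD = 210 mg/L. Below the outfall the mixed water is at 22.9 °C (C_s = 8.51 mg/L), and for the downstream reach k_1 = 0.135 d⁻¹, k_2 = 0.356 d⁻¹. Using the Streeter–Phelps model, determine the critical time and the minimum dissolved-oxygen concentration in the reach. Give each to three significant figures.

t_c ≈ 3.98 d; minimum DO ≈ 3.86 mg/L

Mixed DO = (23.1×7.93 + 2.19×1.87)/(23.1+2.19) = 187.3/25.29 = 7.405 mg/L.
Mixed L₀ = (23.1×3.07 + 2.19×210)/(25.29) = 530.8/25.29 = 20.99 mg/L.
Initial deficit D₀ = C_s − DO₀ = 8.51 − 7.405 = 1.105 mg/L.
t_c = (1/0.2210) ln[(0.356/0.135)(1 − 1.105×0.2210/(0.135×20.99))] = 4.525 × ln(2.410) = 3.980 d.
D_c = (0.135/0.356) × 20.99 × e^(−0.135×3.980) = 0.3792 × 20.99 × 0.5843 = 4.651 mg/L.
Minimum DO = 8.51 − 4.651 = 3.859 mg/L.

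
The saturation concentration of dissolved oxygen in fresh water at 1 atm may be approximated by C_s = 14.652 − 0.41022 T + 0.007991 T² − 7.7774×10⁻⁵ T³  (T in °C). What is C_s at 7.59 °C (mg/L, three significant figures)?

C_s = 14.652 − 0.41022×7.59 + 0.007991×7.59² − 7.7774×10⁻⁵×7.59³ = 11.96 mg/L.

C_s ≈ 12.0 mg/L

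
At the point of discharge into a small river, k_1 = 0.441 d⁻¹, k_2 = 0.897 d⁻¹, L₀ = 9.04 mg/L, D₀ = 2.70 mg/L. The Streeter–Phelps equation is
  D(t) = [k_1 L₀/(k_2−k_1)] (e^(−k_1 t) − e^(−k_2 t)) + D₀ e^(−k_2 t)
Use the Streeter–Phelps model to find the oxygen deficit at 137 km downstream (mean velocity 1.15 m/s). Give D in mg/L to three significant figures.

Travel time t = x/v = 137 km / (1.15 m/s) = 137000 m / 1.15 m/s = 119100 s = 1.379 d.
k_1 L₀/(k_2−k_1) = 0.441×9.04/(0.897−0.441) = 3.987/0.4560 = 8.743 mg/L.
e^(−k_1 t) = e^(−0.441×1.379) = 0.5444; e^(−k_2 t) = e^(−0.897×1.379) = 0.2903.
D = 8.743 × (0.5444 − 0.2903) + 2.70 × 0.2903 = 2.221 + 0.7838 = 3.005 mg/L.

D ≈ 3.01 mg/L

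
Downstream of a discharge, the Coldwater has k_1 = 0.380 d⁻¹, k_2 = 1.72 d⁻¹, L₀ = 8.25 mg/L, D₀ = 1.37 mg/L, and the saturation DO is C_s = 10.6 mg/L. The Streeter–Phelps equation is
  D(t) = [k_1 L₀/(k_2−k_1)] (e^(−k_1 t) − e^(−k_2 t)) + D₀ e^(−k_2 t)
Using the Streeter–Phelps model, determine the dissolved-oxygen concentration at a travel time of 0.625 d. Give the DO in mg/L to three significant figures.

DO ≈ 9.09 mg/L

k_1 L₀/(k_2−k_1) = 0.380×8.25/(1.72−0.380) = 3.135/1.340 = 2.340 mg/L.
e^(−k_1 t) = e^(−0.380×0.6250) = 0.7886; e^(−k_2 t) = e^(−1.72×0.6250) = 0.3413.
D = 2.340 × (0.7886 − 0.3413) + 1.37 × 0.3413 = 1.046 + 0.4676 = 1.514 mg/L.
DO = C_s − D = 10.6 − 1.514 = 9.086 mg/L.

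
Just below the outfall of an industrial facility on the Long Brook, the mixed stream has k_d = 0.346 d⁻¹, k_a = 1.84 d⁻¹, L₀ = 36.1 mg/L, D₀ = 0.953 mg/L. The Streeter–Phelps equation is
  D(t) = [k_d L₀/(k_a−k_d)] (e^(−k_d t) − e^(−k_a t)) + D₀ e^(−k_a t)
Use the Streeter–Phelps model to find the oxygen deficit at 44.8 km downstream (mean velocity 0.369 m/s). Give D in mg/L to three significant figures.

Travel time t = x/v = 44.8 km / (0.369 m/s) = 44800 m / 0.369 m/s = 121400 s = 1.405 d.
k_d L₀/(k_a−k_d) = 0.346×36.1/(1.84−0.346) = 12.49/1.494 = 8.361 mg/L.
e^(−k_d t) = e^(−0.346×1.405) = 0.6150; e^(−k_a t) = e^(−1.84×1.405) = 0.07535.
D = 8.361 × (0.6150 − 0.07535) + 0.953 × 0.07535 = 4.511 + 0.07181 = 4.583 mg/L.

D ≈ 4.58 mg/L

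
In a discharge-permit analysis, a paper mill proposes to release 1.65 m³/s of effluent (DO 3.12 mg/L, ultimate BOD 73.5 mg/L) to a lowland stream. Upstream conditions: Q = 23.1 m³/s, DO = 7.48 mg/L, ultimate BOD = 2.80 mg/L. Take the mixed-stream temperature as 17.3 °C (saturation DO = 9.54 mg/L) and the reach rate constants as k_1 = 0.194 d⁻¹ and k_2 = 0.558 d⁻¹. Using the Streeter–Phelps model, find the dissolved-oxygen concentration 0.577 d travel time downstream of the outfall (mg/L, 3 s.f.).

Mixed DO = (23.1×7.48 + 1.65×3.12)/(23.1+1.65) = 177.9/24.75 = 7.189 mg/L.
Mixed L₀ = (23.1×2.80 + 1.65×73.5)/(24.75) = 186.0/24.75 = 7.513 mg/L.
Initial deficit D₀ = C_s − DO₀ = 9.54 − 7.189 = 2.351 mg/L.
D(0.577) = [0.194×7.513/(0.558−0.194)](e^(−0.194×0.577) − e^(−0.558×0.577)) + 2.351 e^(−0.558×0.577)
= 4.004 × (0.8941 − 0.7247) + 2.351 × 0.7247 = 2.382 mg/L.
DO = 9.54 − 2.382 = 7.158 mg/L.

DO ≈ 7.16 mg/L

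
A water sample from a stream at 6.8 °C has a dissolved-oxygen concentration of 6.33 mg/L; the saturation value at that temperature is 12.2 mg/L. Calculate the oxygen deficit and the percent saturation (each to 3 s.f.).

D = C_s − C = 12.2 − 6.33 = 5.87 mg/L.
% saturation = 6.33/12.2 × 100 = 51.9 %.

D ≈ 5.87 mg/L; 51.9 % saturation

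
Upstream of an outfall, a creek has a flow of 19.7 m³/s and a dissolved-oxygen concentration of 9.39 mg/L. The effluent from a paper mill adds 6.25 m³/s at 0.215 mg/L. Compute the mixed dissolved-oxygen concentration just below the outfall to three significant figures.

7.18 mg/L

Flow-weighted mixing: C = (Q_r C_r + Q_w C_w)/(Q_r + Q_w)
= (19.7×9.39 + 6.25×0.215)/(19.7 + 6.25) = 186.3/25.95 = 7.180 mg/L.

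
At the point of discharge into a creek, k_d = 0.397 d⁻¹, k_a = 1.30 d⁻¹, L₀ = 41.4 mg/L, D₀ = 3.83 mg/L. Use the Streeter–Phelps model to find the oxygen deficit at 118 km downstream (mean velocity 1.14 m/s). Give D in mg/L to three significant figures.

Travel time t = x/v = 118 km / (1.14 m/s) = 118000 m / 1.14 m/s = 103500 s = 1.198 d.
k_d L₀/(k_a−k_d) = 0.397×41.4/(1.30−0.397) = 16.44/0.9030 = 18.20 mg/L.
e^(−k_d t) = e^(−0.397×1.198) = 0.6215; e^(−k_a t) = e^(−1.30×1.198) = 0.2107.
D = 18.20 × (0.6215 − 0.2107) + 3.83 × 0.2107 = 7.478 + 0.8069 = 8.284 mg/L.

D ≈ 8.28 mg/L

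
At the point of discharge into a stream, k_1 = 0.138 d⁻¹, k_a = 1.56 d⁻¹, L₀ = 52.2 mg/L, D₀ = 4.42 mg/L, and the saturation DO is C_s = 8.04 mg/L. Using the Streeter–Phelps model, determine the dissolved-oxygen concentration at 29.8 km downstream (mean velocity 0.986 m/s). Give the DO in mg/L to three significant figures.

DO ≈ 3.59 mg/L

Travel time t = x/v = 29.8 km / (0.986 m/s) = 29800 m / 0.986 m/s = 30220 s = 0.3498 d.
k_1 L₀/(k_a−k_1) = 0.138×52.2/(1.56−0.138) = 7.204/1.422 = 5.066 mg/L.
e^(−k_1 t) = e^(−0.138×0.3498) = 0.9529; e^(−k_a t) = e^(−1.56×0.3498) = 0.5794.
D = 5.066 × (0.9529 − 0.5794) + 4.42 × 0.5794 = 1.892 + 2.561 = 4.453 mg/L.
DO = C_s − D = 8.04 − 4.453 = 3.587 mg/L.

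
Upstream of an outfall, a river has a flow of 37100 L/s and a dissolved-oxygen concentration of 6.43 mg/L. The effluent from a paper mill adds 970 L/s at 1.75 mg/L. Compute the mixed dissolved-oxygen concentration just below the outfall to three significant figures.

Flow-weighted mixing: C = (Q_r C_r + Q_w C_w)/(Q_r + Q_w)
= (37100×6.43 + 970×1.75)/(37100 + 970) = 240300/38070 = 6.311 mg/L.

6.31 mg/L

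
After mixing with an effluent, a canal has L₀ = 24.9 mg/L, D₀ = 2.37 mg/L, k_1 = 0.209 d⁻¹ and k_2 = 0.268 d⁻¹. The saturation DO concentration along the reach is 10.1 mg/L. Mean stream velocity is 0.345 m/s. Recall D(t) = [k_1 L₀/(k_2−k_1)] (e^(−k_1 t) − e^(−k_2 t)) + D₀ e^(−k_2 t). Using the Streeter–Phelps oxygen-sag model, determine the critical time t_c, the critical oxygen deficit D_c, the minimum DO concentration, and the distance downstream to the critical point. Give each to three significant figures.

t_c = [1/(k_2−k_1)] ln[(k_2/k_1)(1 − D₀(k_2−k_1)/(k_1 L₀))]
= [1/(0.268−0.209)] ln[(0.268/0.209)(1 − 2.37×0.05900/(0.209×24.9))]
= (1/0.05900) ln[1.282 × 0.9731] = 16.95 × ln(1.248) = 16.95 × 0.2214 = 3.753 d.
D_c = (k_1/k_2) L₀ e^(−k_1 t_c) = (0.209/0.268) × 24.9 × e^(−0.209×3.753) = 0.7799 × 24.9 × 0.4564 = 8.863 mg/L.
Minimum DO = C_s − D_c = 10.1 − 8.863 = 1.237 mg/L.
x_c = v t_c = 0.345 m/s × 3.753 d × 86400 s/d = 111900 m ≈ 112 km.

t_c ≈ 3.75 d; D_c ≈ 8.86 mg/L; min DO ≈ 1.24 mg/L; x_c ≈ 112 km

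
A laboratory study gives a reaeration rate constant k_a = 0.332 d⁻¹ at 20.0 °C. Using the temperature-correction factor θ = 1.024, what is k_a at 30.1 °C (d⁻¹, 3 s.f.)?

k_a(T₂) = k_a(T₁) · θ^(T₂−T₁) = 0.332 × 1.024^(30.1−20.0)
= 0.332 × 1.024^10.1 = 0.332 × 1.271 = 0.4219 d⁻¹.

k_a ≈ 0.422 d⁻¹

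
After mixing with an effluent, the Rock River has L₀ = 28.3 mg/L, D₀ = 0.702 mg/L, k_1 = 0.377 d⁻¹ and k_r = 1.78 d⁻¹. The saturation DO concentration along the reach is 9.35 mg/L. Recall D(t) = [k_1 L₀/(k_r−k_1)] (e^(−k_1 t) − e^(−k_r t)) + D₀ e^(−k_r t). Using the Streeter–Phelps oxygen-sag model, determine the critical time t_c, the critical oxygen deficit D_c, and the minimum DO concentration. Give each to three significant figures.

t_c ≈ 1.04 d; D_c ≈ 4.05 mg/L; min DO ≈ 5.30 mg/L

With k_r/k_1 = 4.721 and 1 − D₀(k_r−k_1)/(k_1 L₀) = 0.9077,
t_c = ln(4.721 × 0.9077) / (1.78 − 0.377) = ln(4.286) / 1.403 = 1.455/1.403 = 1.037 d.
L(t_c) = L₀ e^(−k_1 t_c) = 28.3 × 0.6763 = 19.14 mg/L, and at the critical point k_r D_c = k_1 L, so D_c = (0.377/1.78) × 19.14 = 4.054 mg/L.
Minimum DO = C_s − D_c = 9.35 − 4.054 = 5.296 mg/L.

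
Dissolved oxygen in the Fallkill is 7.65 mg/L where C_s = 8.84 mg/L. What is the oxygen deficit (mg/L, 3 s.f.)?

D = C_s − C = 8.84 − 7.65 = 1.19 mg/L.

D ≈ 1.19 mg/L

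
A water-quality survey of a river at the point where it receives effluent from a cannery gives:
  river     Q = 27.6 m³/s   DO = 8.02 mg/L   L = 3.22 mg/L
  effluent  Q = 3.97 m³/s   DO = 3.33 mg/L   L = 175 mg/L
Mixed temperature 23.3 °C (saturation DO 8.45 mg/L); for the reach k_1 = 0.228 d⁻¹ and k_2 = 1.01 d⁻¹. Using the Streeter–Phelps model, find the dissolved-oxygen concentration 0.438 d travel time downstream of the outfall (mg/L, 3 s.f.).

DO ≈ 5.90 mg/L

Mixed DO = (27.6×8.02 + 3.97×3.33)/(27.6+3.97) = 234.6/31.57 = 7.430 mg/L.
Mixed L₀ = (27.6×3.22 + 3.97×175)/(31.57) = 783.6/31.57 = 24.82 mg/L.
Initial deficit D₀ = C_s − DO₀ = 8.45 − 7.430 = 1.020 mg/L.
D(0.438) = [0.228×24.82/(1.01−0.228)](e^(−0.228×0.438) − e^(−1.01×0.438)) + 1.020 e^(−1.01×0.438)
= 7.237 × (0.9050 − 0.6425) + 1.020 × 0.6425 = 2.555 mg/L.
DO = 8.45 − 2.555 = 5.895 mg/L.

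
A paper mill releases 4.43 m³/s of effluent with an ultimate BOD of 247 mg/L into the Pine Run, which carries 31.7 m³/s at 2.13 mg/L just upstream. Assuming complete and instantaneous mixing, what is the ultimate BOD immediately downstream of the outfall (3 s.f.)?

32.2 mg/L

Flow-weighted mixing: C = (Q_r C_r + Q_w C_w)/(Q_r + Q_w)
= (31.7×2.13 + 4.43×247)/(31.7 + 4.43) = 1162/36.13 = 32.15 mg/L.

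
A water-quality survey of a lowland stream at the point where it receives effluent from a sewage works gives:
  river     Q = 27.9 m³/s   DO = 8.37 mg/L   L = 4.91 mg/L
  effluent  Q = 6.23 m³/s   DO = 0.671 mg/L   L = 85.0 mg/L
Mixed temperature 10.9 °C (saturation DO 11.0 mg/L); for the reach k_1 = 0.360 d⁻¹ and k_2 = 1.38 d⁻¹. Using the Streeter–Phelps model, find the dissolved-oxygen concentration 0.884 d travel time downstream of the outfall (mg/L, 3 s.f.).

Mixed DO = (27.9×8.37 + 6.23×0.671)/(27.9+6.23) = 237.7/34.13 = 6.965 mg/L.
Mixed L₀ = (27.9×4.91 + 6.23×85.0)/(34.13) = 666.5/34.13 = 19.53 mg/L.
Initial deficit D₀ = C_s − DO₀ = 11.0 − 6.965 = 4.035 mg/L.
D(0.884) = [0.360×19.53/(1.38−0.360)](e^(−0.360×0.884) − e^(−1.38×0.884)) + 4.035 e^(−1.38×0.884)
= 6.893 × (0.7274 − 0.2953) + 4.035 × 0.2953 = 4.170 mg/L.
DO = 11.0 − 4.170 = 6.830 mg/L.

DO ≈ 6.83 mg/L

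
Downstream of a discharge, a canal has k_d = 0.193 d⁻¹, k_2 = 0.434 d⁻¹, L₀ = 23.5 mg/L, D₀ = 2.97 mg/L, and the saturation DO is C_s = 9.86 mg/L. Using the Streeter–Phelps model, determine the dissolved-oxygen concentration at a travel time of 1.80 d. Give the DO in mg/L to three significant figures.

k_d L₀/(k_2−k_d) = 0.193×23.5/(0.434−0.193) = 4.535/0.2410 = 18.82 mg/L.
e^(−k_d t) = e^(−0.193×1.800) = 0.7065; e^(−k_2 t) = e^(−0.434×1.800) = 0.4579.
D = 18.82 × (0.7065 − 0.4579) + 2.97 × 0.4579 = 4.680 + 1.360 = 6.040 mg/L.
DO = C_s − D = 9.86 − 6.040 = 3.820 mg/L.

DO ≈ 3.82 mg/L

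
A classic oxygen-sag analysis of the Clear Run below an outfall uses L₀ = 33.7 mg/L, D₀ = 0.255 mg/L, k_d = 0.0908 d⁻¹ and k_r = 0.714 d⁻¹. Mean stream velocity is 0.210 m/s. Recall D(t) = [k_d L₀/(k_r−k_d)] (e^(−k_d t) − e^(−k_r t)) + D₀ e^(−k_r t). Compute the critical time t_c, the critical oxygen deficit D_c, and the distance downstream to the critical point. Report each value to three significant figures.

At the critical point dD/dt = 0, so k_d L₀ e^(−k_d t) = k_r D. Substituting D(t) from the Streeter–Phelps equation and solving for t gives
t_c = ln[(k_r/k_d)(1 − D₀(k_r−k_d)/(k_d L₀))] / (k_r−k_d).
Here k_r−k_d = 0.6232 d⁻¹ and 1 − D₀(k_r−k_d)/(k_d L₀) = 1 − 0.255×0.6232/(0.0908×33.7) = 0.9481, so
t_c = ln(7.863 × 0.9481) / 0.6232 = 2.009 / 0.6232 = 3.224 d.
L(t_c) = L₀ e^(−k_d t_c) = 33.7 × 0.7462 = 25.15 mg/L, and at the critical point k_r D_c = k_d L, so D_c = (0.0908/0.714) × 25.15 = 3.198 mg/L.
x_c = v t_c = 0.210 m/s × 3.224 d × 86400 s/d = 58490 m ≈ 58.5 km.

t_c ≈ 3.22 d; D_c ≈ 3.20 mg/L; x_c ≈ 58.5 km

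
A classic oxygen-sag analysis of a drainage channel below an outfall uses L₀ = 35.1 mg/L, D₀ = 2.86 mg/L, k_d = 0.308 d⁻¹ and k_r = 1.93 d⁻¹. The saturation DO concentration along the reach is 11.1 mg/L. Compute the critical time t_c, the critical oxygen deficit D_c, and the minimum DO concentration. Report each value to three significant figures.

t_c ≈ 0.786 d; D_c ≈ 4.40 mg/L; min DO ≈ 6.70 mg/L

At the critical point dD/dt = 0, so k_d L₀ e^(−k_d t) = k_r D. Substituting D(t) from the Streeter–Phelps equation and solving for t gives
t_c = ln[(k_r/k_d)(1 − D₀(k_r−k_d)/(k_d L₀))] / (k_r−k_d).
Here k_r−k_d = 1.622 d⁻¹ and 1 − D₀(k_r−k_d)/(k_d L₀) = 1 − 2.86×1.622/(0.308×35.1) = 0.5709, so
t_c = ln(6.266 × 0.5709) / 1.622 = 1.275 / 1.622 = 0.7858 d.
L(t_c) = L₀ e^(−k_d t_c) = 35.1 × 0.7850 = 27.55 mg/L, and at the critical point k_r D_c = k_d L, so D_c = (0.308/1.93) × 27.55 = 4.397 mg/L.
Minimum DO = C_s − D_c = 11.1 − 4.397 = 6.703 mg/L.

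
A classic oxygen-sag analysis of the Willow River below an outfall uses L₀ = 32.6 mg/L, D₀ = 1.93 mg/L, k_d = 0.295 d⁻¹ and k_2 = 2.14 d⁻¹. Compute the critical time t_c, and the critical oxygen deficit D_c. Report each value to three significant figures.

t_c ≈ 0.823 d; D_c ≈ 3.52 mg/L

With k_2/k_d = 7.254 and 1 − D₀(k_2−k_d)/(k_d L₀) = 0.6297,
t_c = ln(7.254 × 0.6297) / (2.14 − 0.295) = ln(4.568) / 1.845 = 1.519/1.845 = 0.8234 d.
D_c = (k_d/k_2) L₀ e^(−k_d t_c) = (0.295/2.14) × 32.6 × e^(−0.295×0.8234) = 0.1379 × 32.6 × 0.7844 = 3.525 mg/L.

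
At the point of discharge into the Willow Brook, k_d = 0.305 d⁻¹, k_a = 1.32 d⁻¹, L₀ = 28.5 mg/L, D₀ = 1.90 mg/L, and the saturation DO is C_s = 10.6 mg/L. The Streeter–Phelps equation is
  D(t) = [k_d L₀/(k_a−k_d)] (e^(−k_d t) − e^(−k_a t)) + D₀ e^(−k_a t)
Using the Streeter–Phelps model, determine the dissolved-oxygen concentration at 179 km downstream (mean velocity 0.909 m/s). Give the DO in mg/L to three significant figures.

Travel time t = x/v = 179 km / (0.909 m/s) = 179000 m / 0.909 m/s = 196900 s = 2.279 d.
k_d L₀/(k_a−k_d) = 0.305×28.5/(1.32−0.305) = 8.692/1.015 = 8.564 mg/L.
e^(−k_d t) = e^(−0.305×2.279) = 0.4990; e^(−k_a t) = e^(−1.32×2.279) = 0.04937.
D = 8.564 × (0.4990 − 0.04937) + 1.90 × 0.04937 = 3.851 + 0.09380 = 3.944 mg/L.
DO = C_s − D = 10.6 − 3.944 = 6.656 mg/L.

DO ≈ 6.66 mg/L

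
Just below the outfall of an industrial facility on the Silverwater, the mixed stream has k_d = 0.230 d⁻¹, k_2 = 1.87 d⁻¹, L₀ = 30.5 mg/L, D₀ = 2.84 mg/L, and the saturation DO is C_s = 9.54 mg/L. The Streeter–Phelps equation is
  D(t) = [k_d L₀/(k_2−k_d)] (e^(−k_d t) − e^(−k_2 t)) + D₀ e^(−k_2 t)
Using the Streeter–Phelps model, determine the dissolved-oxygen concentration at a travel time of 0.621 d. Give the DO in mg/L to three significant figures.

DO ≈ 6.28 mg/L

k_d L₀/(k_2−k_d) = 0.230×30.5/(1.87−0.230) = 7.015/1.640 = 4.277 mg/L.
e^(−k_d t) = e^(−0.230×0.6210) = 0.8669; e^(−k_2 t) = e^(−1.87×0.6210) = 0.3131.
D = 4.277 × (0.8669 − 0.3131) + 2.84 × 0.3131 = 2.369 + 0.8892 = 3.258 mg/L.
DO = C_s − D = 9.54 − 3.258 = 6.282 mg/L.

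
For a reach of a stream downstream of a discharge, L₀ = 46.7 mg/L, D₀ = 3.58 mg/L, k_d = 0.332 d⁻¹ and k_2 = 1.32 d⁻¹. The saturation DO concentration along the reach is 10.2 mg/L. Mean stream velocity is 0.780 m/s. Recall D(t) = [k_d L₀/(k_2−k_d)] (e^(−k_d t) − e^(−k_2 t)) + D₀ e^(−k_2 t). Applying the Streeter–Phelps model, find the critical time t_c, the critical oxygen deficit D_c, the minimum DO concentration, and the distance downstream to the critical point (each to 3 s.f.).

At the critical point dD/dt = 0, so k_d L₀ e^(−k_d t) = k_2 D. Substituting D(t) from the Streeter–Phelps equation and solving for t gives
t_c = ln[(k_2/k_d)(1 − D₀(k_2−k_d)/(k_d L₀))] / (k_2−k_d).
Here k_2−k_d = 0.9880 d⁻¹ and 1 − D₀(k_2−k_d)/(k_d L₀) = 1 − 3.58×0.9880/(0.332×46.7) = 0.7719, so
t_c = ln(3.976 × 0.7719) / 0.9880 = 1.121 / 0.9880 = 1.135 d.
L(t_c) = L₀ e^(−k_d t_c) = 46.7 × 0.6861 = 32.04 mg/L, and at the critical point k_2 D_c = k_d L, so D_c = (0.332/1.32) × 32.04 = 8.058 mg/L.
Minimum DO = C_s − D_c = 10.2 − 8.058 = 2.142 mg/L.
x_c = v t_c = 0.780 m/s × 1.135 d × 86400 s/d = 76490 m ≈ 76.5 km.

t_c ≈ 1.13 d; D_c ≈ 8.06 mg/L; min DO ≈ 2.14 mg/L; x_c ≈ 76.5 km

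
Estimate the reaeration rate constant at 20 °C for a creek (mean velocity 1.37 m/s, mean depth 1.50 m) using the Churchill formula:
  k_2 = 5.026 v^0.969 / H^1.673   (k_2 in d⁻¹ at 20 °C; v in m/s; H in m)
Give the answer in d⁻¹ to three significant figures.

k_2 ≈ 3.46 d⁻¹

k_2 = 5.026 × 1.37^0.969 / 1.50^1.673 = 5.026 × 1.357 / 1.971 = 3.460 d⁻¹.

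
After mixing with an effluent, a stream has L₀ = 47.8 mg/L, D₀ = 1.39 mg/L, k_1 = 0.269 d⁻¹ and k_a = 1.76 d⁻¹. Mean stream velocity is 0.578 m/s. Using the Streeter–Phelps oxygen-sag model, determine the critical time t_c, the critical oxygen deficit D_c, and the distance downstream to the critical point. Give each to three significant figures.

t_c ≈ 1.14 d; D_c ≈ 5.37 mg/L; x_c ≈ 57.0 km

At the critical point dD/dt = 0, so k_1 L₀ e^(−k_1 t) = k_a D. Substituting D(t) from the Streeter–Phelps equation and solving for t gives
t_c = ln[(k_a/k_1)(1 − D₀(k_a−k_1)/(k_1 L₀))] / (k_a−k_1).
Here k_a−k_1 = 1.491 d⁻¹ and 1 − D₀(k_a−k_1)/(k_1 L₀) = 1 − 1.39×1.491/(0.269×47.8) = 0.8388, so
t_c = ln(6.543 × 0.8388) / 1.491 = 1.703 / 1.491 = 1.142 d.
L(t_c) = L₀ e^(−k_1 t_c) = 47.8 × 0.7355 = 35.16 mg/L, and at the critical point k_a D_c = k_1 L, so D_c = (0.269/1.76) × 35.16 = 5.374 mg/L.
x_c = v t_c = 0.578 m/s × 1.142 d × 86400 s/d = 57030 m ≈ 57.0 km.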